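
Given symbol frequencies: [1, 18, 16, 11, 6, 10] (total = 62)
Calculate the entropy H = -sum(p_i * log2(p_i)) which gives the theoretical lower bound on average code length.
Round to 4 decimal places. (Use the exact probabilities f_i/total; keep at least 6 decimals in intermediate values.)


Per-symbol terms -p_i * log2(p_i) with p_i = f_i/62:
  p = 1/62 = 0.016129: log2(p) = -5.954196, -p*log2(p) = 0.096035
  p = 18/62 = 0.290323: log2(p) = -1.784271, -p*log2(p) = 0.518014
  p = 16/62 = 0.258065: log2(p) = -1.954196, -p*log2(p) = 0.504309
  p = 11/62 = 0.177419: log2(p) = -2.494765, -p*log2(p) = 0.442620
  p = 6/62 = 0.096774: log2(p) = -3.369234, -p*log2(p) = 0.326055
  p = 10/62 = 0.161290: log2(p) = -2.632268, -p*log2(p) = 0.424559
H = 0.096035 + 0.518014 + 0.504309 + 0.442620 + 0.326055 + 0.424559 = 2.311592

H = 2.3116 bits/symbol


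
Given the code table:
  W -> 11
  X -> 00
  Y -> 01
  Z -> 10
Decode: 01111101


Decoding:
01 -> Y
11 -> W
11 -> W
01 -> Y


Result: YWWY


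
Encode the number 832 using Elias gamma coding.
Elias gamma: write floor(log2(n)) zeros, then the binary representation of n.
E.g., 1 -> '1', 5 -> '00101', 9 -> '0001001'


num_bits = floor(log2(832)) + 1 = 10
leading_zeros = num_bits - 1 = 9
binary(832) = 1101000000

Elias gamma(832) = '000000000' + '1101000000' = 0000000001101000000 (19 bits)


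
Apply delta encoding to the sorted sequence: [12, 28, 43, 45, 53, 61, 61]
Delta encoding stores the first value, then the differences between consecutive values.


First value: 12
Deltas:
  28 - 12 = 16
  43 - 28 = 15
  45 - 43 = 2
  53 - 45 = 8
  61 - 53 = 8
  61 - 61 = 0


Delta encoded: [12, 16, 15, 2, 8, 8, 0]


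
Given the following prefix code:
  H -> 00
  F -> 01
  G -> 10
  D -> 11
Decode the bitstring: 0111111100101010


Decoding step by step:
Bits 01 -> F
Bits 11 -> D
Bits 11 -> D
Bits 11 -> D
Bits 00 -> H
Bits 10 -> G
Bits 10 -> G
Bits 10 -> G


Decoded message: FDDDHGGG


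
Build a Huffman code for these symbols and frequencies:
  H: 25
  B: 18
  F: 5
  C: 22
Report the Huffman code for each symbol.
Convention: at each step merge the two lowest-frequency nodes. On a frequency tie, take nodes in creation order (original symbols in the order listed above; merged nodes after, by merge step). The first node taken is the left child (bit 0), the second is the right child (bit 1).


Huffman tree construction:
Step 1: Merge F(5) + B(18) = 23
Step 2: Merge C(22) + (F+B)(23) = 45
Step 3: Merge H(25) + (C+(F+B))(45) = 70
Read each symbol's code off the tree from the root (left child = 0, right child = 1).

Codes:
  H: 0 (length 1)
  B: 111 (length 3)
  F: 110 (length 3)
  C: 10 (length 2)
Average code length: 138/70 = 1.9714 bits/symbol


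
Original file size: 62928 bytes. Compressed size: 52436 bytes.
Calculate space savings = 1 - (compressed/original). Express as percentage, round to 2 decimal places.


ratio = compressed/original = 52436/62928 = 0.83327
savings = 1 - ratio = 1 - 0.83327 = 0.16673
as a percentage: 0.16673 * 100 = 16.67%

Space savings = 1 - 52436/62928 = 16.67%


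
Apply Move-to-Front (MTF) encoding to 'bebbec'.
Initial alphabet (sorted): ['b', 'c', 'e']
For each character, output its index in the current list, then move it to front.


MTF encoding:
'b': index 0 in ['b', 'c', 'e'] -> ['b', 'c', 'e']
'e': index 2 in ['b', 'c', 'e'] -> ['e', 'b', 'c']
'b': index 1 in ['e', 'b', 'c'] -> ['b', 'e', 'c']
'b': index 0 in ['b', 'e', 'c'] -> ['b', 'e', 'c']
'e': index 1 in ['b', 'e', 'c'] -> ['e', 'b', 'c']
'c': index 2 in ['e', 'b', 'c'] -> ['c', 'e', 'b']


Output: [0, 2, 1, 0, 1, 2]


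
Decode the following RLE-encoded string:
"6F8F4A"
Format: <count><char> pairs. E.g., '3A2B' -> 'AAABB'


Expanding each <count><char> pair:
  6F -> 'FFFFFF'
  8F -> 'FFFFFFFF'
  4A -> 'AAAA'

Decoded = FFFFFFFFFFFFFFAAAA


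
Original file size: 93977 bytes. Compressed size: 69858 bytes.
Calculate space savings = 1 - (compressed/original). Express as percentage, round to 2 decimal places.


ratio = compressed/original = 69858/93977 = 0.743352
savings = 1 - ratio = 1 - 0.743352 = 0.256648
as a percentage: 0.256648 * 100 = 25.66%

Space savings = 1 - 69858/93977 = 25.66%


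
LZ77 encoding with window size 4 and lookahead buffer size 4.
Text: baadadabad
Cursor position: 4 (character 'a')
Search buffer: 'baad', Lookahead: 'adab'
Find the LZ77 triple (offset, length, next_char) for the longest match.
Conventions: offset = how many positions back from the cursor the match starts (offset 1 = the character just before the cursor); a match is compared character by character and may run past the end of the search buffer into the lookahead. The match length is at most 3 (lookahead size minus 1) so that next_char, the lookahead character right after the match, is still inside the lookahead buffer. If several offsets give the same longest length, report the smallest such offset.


Try each offset into the search buffer:
  offset=1 (pos 3, char 'd'): match length 0
  offset=2 (pos 2, char 'a'): match length 3
  offset=3 (pos 1, char 'a'): match length 1
  offset=4 (pos 0, char 'b'): match length 0
Longest match has length 3 at offset 2.
next_char = character at position 4 + 3 = 7 -> 'b'

Best match: offset=2, length=3 (matching 'ada' starting at position 2)
LZ77 triple: (2, 3, 'b')


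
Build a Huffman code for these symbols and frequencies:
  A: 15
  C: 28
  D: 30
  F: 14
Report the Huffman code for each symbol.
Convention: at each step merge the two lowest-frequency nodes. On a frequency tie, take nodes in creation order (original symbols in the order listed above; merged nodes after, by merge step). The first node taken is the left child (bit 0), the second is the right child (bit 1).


Huffman tree construction:
Step 1: Merge F(14) + A(15) = 29
Step 2: Merge C(28) + (F+A)(29) = 57
Step 3: Merge D(30) + (C+(F+A))(57) = 87
Read each symbol's code off the tree from the root (left child = 0, right child = 1).

Codes:
  A: 111 (length 3)
  C: 10 (length 2)
  D: 0 (length 1)
  F: 110 (length 3)
Average code length: 173/87 = 1.9885 bits/symbol


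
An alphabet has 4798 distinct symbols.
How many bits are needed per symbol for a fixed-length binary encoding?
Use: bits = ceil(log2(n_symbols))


log2(4798) = 12.2282
Bracket: 2^12 = 4096 < 4798 <= 2^13 = 8192
So ceil(log2(4798)) = 13

bits = ceil(log2(4798)) = ceil(12.2282) = 13 bits


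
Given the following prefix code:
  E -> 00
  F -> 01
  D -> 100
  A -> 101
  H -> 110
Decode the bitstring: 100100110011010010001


Decoding step by step:
Bits 100 -> D
Bits 100 -> D
Bits 110 -> H
Bits 01 -> F
Bits 101 -> A
Bits 00 -> E
Bits 100 -> D
Bits 01 -> F


Decoded message: DDHFAEDF


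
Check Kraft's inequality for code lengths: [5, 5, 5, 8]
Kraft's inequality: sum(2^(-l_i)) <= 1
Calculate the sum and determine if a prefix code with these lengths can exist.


Sum = 2^(-5) + 2^(-5) + 2^(-5) + 2^(-8)
    = 0.03125 + 0.03125 + 0.03125 + 0.00390625
    = 25/256 = 0.09765625
Since 0.09765625 <= 1, Kraft's inequality IS satisfied.
A prefix code with these lengths CAN exist.

Kraft sum = 0.09765625. Satisfied.


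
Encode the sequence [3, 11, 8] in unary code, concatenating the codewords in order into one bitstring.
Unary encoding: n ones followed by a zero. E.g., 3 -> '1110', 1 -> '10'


Encode each number as n ones followed by a terminating 0:
  3 -> 1110 (4 bits)
  11 -> 111111111110 (12 bits)
  8 -> 111111110 (9 bits)
Total length = 4 + 12 + 9 = 25 bits.

Unary([3, 11, 8]) = 1110111111111110111111110 (25 bits)


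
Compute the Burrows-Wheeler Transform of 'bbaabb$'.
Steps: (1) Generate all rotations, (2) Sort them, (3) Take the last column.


Rotations (sorted):
  0: $bbaabb -> last char: b
  1: aabb$bb -> last char: b
  2: abb$bba -> last char: a
  3: b$bbaab -> last char: b
  4: baabb$b -> last char: b
  5: bb$bbaa -> last char: a
  6: bbaabb$ -> last char: $


BWT = bbabba$


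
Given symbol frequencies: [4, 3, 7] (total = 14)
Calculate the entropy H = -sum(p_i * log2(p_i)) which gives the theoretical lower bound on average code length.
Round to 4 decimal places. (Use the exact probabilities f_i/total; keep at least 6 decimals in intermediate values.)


Per-symbol terms -p_i * log2(p_i) with p_i = f_i/14:
  p = 4/14 = 0.285714: log2(p) = -1.807355, -p*log2(p) = 0.516387
  p = 3/14 = 0.214286: log2(p) = -2.222392, -p*log2(p) = 0.476227
  p = 7/14 = 0.500000: log2(p) = -1.000000, -p*log2(p) = 0.500000
H = 0.516387 + 0.476227 + 0.500000 = 1.492614

H = 1.4926 bits/symbol


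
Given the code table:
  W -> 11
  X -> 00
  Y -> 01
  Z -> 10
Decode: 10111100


Decoding:
10 -> Z
11 -> W
11 -> W
00 -> X


Result: ZWWX


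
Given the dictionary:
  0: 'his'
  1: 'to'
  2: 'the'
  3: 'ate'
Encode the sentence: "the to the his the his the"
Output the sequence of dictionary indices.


Look up each word in the dictionary:
  'the' -> 2
  'to' -> 1
  'the' -> 2
  'his' -> 0
  'the' -> 2
  'his' -> 0
  'the' -> 2

Encoded: [2, 1, 2, 0, 2, 0, 2]


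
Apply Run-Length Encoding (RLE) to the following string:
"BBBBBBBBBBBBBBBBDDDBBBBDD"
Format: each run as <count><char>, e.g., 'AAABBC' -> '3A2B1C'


Scanning runs left to right:
  i=0: run of 'B' x 16 -> '16B'
  i=16: run of 'D' x 3 -> '3D'
  i=19: run of 'B' x 4 -> '4B'
  i=23: run of 'D' x 2 -> '2D'

RLE = 16B3D4B2D


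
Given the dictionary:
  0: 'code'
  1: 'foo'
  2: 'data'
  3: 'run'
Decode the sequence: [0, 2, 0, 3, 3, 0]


Look up each index in the dictionary:
  0 -> 'code'
  2 -> 'data'
  0 -> 'code'
  3 -> 'run'
  3 -> 'run'
  0 -> 'code'

Decoded: "code data code run run code"


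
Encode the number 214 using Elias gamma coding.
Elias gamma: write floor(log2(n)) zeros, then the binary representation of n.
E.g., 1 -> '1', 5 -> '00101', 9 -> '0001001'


num_bits = floor(log2(214)) + 1 = 8
leading_zeros = num_bits - 1 = 7
binary(214) = 11010110

Elias gamma(214) = '0000000' + '11010110' = 000000011010110 (15 bits)


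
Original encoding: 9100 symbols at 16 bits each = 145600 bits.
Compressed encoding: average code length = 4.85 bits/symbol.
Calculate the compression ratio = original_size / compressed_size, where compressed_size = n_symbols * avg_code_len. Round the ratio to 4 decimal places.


original_size = n_symbols * orig_bits = 9100 * 16 = 145600 bits
compressed_size = n_symbols * avg_code_len = 9100 * 4.85 = 44135.0 bits
ratio = original_size / compressed_size = 145600 / 44135.0 = 3.299

Compression ratio = 3.299


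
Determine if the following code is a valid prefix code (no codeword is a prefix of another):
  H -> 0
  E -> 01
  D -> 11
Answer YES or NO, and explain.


Checking each pair (does one codeword prefix another?):
  H='0' vs E='01': prefix -- VIOLATION

NO -- this is NOT a valid prefix code. H (0) is a prefix of E (01).


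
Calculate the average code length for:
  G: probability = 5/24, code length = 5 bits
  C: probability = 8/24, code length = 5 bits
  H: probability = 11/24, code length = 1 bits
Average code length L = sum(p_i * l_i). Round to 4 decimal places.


Weighted contributions p_i * l_i:
  G: (5/24) * 5 = 25/24
  C: (8/24) * 5 = 40/24
  H: (11/24) * 1 = 11/24
Sum = (25 + 40 + 11)/24 = 76/24

L = 76/24 = 3.1667 bits/symbol


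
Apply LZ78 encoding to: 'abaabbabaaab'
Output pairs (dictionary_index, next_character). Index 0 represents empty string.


LZ78 encoding steps:
Dictionary: {0: ''}
Step 1: w='' (idx 0), next='a' -> output (0, 'a'), add 'a' as idx 1
Step 2: w='' (idx 0), next='b' -> output (0, 'b'), add 'b' as idx 2
Step 3: w='a' (idx 1), next='a' -> output (1, 'a'), add 'aa' as idx 3
Step 4: w='b' (idx 2), next='b' -> output (2, 'b'), add 'bb' as idx 4
Step 5: w='a' (idx 1), next='b' -> output (1, 'b'), add 'ab' as idx 5
Step 6: w='aa' (idx 3), next='a' -> output (3, 'a'), add 'aaa' as idx 6
Step 7: w='b' (idx 2), end of input -> output (2, '')


Encoded: [(0, 'a'), (0, 'b'), (1, 'a'), (2, 'b'), (1, 'b'), (3, 'a'), (2, '')]


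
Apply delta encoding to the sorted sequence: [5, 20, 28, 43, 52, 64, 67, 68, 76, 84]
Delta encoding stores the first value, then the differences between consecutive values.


First value: 5
Deltas:
  20 - 5 = 15
  28 - 20 = 8
  43 - 28 = 15
  52 - 43 = 9
  64 - 52 = 12
  67 - 64 = 3
  68 - 67 = 1
  76 - 68 = 8
  84 - 76 = 8


Delta encoded: [5, 15, 8, 15, 9, 12, 3, 1, 8, 8]


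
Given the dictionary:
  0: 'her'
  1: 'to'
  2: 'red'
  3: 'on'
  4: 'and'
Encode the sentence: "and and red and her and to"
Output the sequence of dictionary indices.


Look up each word in the dictionary:
  'and' -> 4
  'and' -> 4
  'red' -> 2
  'and' -> 4
  'her' -> 0
  'and' -> 4
  'to' -> 1

Encoded: [4, 4, 2, 4, 0, 4, 1]


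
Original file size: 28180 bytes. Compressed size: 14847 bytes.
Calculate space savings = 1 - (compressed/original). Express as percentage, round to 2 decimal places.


ratio = compressed/original = 14847/28180 = 0.526863
savings = 1 - ratio = 1 - 0.526863 = 0.473137
as a percentage: 0.473137 * 100 = 47.31%

Space savings = 1 - 14847/28180 = 47.31%


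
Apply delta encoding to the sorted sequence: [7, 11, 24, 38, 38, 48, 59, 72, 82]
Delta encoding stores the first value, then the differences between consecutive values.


First value: 7
Deltas:
  11 - 7 = 4
  24 - 11 = 13
  38 - 24 = 14
  38 - 38 = 0
  48 - 38 = 10
  59 - 48 = 11
  72 - 59 = 13
  82 - 72 = 10


Delta encoded: [7, 4, 13, 14, 0, 10, 11, 13, 10]


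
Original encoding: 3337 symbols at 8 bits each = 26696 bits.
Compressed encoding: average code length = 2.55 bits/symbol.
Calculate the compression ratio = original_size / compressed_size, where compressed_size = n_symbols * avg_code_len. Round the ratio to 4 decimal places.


original_size = n_symbols * orig_bits = 3337 * 8 = 26696 bits
compressed_size = n_symbols * avg_code_len = 3337 * 2.55 = 8509.35 bits
ratio = original_size / compressed_size = 26696 / 8509.35 = 3.1373

Compression ratio = 3.1373


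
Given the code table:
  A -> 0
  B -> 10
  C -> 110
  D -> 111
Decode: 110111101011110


Decoding:
110 -> C
111 -> D
10 -> B
10 -> B
111 -> D
10 -> B


Result: CDBBDB


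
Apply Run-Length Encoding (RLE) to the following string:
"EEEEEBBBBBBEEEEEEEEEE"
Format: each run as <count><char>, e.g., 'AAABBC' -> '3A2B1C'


Scanning runs left to right:
  i=0: run of 'E' x 5 -> '5E'
  i=5: run of 'B' x 6 -> '6B'
  i=11: run of 'E' x 10 -> '10E'

RLE = 5E6B10E


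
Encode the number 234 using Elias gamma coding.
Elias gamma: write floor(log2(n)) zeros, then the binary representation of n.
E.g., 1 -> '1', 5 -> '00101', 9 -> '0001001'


num_bits = floor(log2(234)) + 1 = 8
leading_zeros = num_bits - 1 = 7
binary(234) = 11101010

Elias gamma(234) = '0000000' + '11101010' = 000000011101010 (15 bits)


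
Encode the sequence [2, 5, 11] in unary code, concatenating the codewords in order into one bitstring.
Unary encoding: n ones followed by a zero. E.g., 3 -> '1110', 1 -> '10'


Encode each number as n ones followed by a terminating 0:
  2 -> 110 (3 bits)
  5 -> 111110 (6 bits)
  11 -> 111111111110 (12 bits)
Total length = 3 + 6 + 12 = 21 bits.

Unary([2, 5, 11]) = 110111110111111111110 (21 bits)


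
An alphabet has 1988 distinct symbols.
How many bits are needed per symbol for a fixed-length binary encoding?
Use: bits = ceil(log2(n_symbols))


log2(1988) = 10.9571
Bracket: 2^10 = 1024 < 1988 <= 2^11 = 2048
So ceil(log2(1988)) = 11

bits = ceil(log2(1988)) = ceil(10.9571) = 11 bits


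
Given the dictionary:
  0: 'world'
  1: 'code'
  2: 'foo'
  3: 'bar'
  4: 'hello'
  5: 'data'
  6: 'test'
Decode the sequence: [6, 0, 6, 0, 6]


Look up each index in the dictionary:
  6 -> 'test'
  0 -> 'world'
  6 -> 'test'
  0 -> 'world'
  6 -> 'test'

Decoded: "test world test world test"


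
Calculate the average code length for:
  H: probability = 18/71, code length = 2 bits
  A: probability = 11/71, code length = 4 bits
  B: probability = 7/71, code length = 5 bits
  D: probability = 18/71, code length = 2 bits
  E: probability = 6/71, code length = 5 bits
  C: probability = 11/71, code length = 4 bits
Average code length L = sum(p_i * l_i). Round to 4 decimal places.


Weighted contributions p_i * l_i:
  H: (18/71) * 2 = 36/71
  A: (11/71) * 4 = 44/71
  B: (7/71) * 5 = 35/71
  D: (18/71) * 2 = 36/71
  E: (6/71) * 5 = 30/71
  C: (11/71) * 4 = 44/71
Sum = (36 + 44 + 35 + 36 + 30 + 44)/71 = 225/71

L = 225/71 = 3.1690 bits/symbol


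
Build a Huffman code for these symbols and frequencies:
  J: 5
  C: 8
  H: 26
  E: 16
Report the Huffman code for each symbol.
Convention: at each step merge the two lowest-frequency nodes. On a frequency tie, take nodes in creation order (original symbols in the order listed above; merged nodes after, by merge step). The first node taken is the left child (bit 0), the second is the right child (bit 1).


Huffman tree construction:
Step 1: Merge J(5) + C(8) = 13
Step 2: Merge (J+C)(13) + E(16) = 29
Step 3: Merge H(26) + ((J+C)+E)(29) = 55
Read each symbol's code off the tree from the root (left child = 0, right child = 1).

Codes:
  J: 100 (length 3)
  C: 101 (length 3)
  H: 0 (length 1)
  E: 11 (length 2)
Average code length: 97/55 = 1.7636 bits/symbol


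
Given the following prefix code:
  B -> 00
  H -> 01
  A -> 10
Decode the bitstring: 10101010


Decoding step by step:
Bits 10 -> A
Bits 10 -> A
Bits 10 -> A
Bits 10 -> A


Decoded message: AAAA


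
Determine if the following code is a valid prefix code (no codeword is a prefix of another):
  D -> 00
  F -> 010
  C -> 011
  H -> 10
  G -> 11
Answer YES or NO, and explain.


Checking each pair (does one codeword prefix another?):
  D='00' vs F='010': no prefix
  D='00' vs C='011': no prefix
  D='00' vs H='10': no prefix
  D='00' vs G='11': no prefix
  F='010' vs D='00': no prefix
  F='010' vs C='011': no prefix
  F='010' vs H='10': no prefix
  F='010' vs G='11': no prefix
  C='011' vs D='00': no prefix
  C='011' vs F='010': no prefix
  C='011' vs H='10': no prefix
  C='011' vs G='11': no prefix
  H='10' vs D='00': no prefix
  H='10' vs F='010': no prefix
  H='10' vs C='011': no prefix
  H='10' vs G='11': no prefix
  G='11' vs D='00': no prefix
  G='11' vs F='010': no prefix
  G='11' vs C='011': no prefix
  G='11' vs H='10': no prefix
No violation found over all pairs.

YES -- this is a valid prefix code. No codeword is a prefix of any other codeword.


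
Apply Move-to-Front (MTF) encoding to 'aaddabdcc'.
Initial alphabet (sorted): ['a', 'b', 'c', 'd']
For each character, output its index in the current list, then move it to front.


MTF encoding:
'a': index 0 in ['a', 'b', 'c', 'd'] -> ['a', 'b', 'c', 'd']
'a': index 0 in ['a', 'b', 'c', 'd'] -> ['a', 'b', 'c', 'd']
'd': index 3 in ['a', 'b', 'c', 'd'] -> ['d', 'a', 'b', 'c']
'd': index 0 in ['d', 'a', 'b', 'c'] -> ['d', 'a', 'b', 'c']
'a': index 1 in ['d', 'a', 'b', 'c'] -> ['a', 'd', 'b', 'c']
'b': index 2 in ['a', 'd', 'b', 'c'] -> ['b', 'a', 'd', 'c']
'd': index 2 in ['b', 'a', 'd', 'c'] -> ['d', 'b', 'a', 'c']
'c': index 3 in ['d', 'b', 'a', 'c'] -> ['c', 'd', 'b', 'a']
'c': index 0 in ['c', 'd', 'b', 'a'] -> ['c', 'd', 'b', 'a']


Output: [0, 0, 3, 0, 1, 2, 2, 3, 0]


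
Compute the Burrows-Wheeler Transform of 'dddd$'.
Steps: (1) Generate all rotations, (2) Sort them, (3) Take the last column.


Rotations (sorted):
  0: $dddd -> last char: d
  1: d$ddd -> last char: d
  2: dd$dd -> last char: d
  3: ddd$d -> last char: d
  4: dddd$ -> last char: $


BWT = dddd$


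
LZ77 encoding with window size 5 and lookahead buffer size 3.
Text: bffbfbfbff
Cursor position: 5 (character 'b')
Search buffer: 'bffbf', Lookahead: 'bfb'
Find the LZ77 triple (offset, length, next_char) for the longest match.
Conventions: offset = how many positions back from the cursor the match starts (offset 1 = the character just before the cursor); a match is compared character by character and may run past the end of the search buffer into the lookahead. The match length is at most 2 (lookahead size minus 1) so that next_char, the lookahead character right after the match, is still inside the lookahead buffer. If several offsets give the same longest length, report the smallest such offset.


Try each offset into the search buffer:
  offset=1 (pos 4, char 'f'): match length 0
  offset=2 (pos 3, char 'b'): match length 2
  offset=3 (pos 2, char 'f'): match length 0
  offset=4 (pos 1, char 'f'): match length 0
  offset=5 (pos 0, char 'b'): match length 2
Longest match has length 2, found at offsets 2, 5; take the smallest, offset 2.
next_char = character at position 5 + 2 = 7 -> 'b'

Best match: offset=2, length=2 (matching 'bf' starting at position 3)
LZ77 triple: (2, 2, 'b')


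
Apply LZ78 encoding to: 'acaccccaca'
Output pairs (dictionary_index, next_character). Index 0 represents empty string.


LZ78 encoding steps:
Dictionary: {0: ''}
Step 1: w='' (idx 0), next='a' -> output (0, 'a'), add 'a' as idx 1
Step 2: w='' (idx 0), next='c' -> output (0, 'c'), add 'c' as idx 2
Step 3: w='a' (idx 1), next='c' -> output (1, 'c'), add 'ac' as idx 3
Step 4: w='c' (idx 2), next='c' -> output (2, 'c'), add 'cc' as idx 4
Step 5: w='c' (idx 2), next='a' -> output (2, 'a'), add 'ca' as idx 5
Step 6: w='ca' (idx 5), end of input -> output (5, '')


Encoded: [(0, 'a'), (0, 'c'), (1, 'c'), (2, 'c'), (2, 'a'), (5, '')]


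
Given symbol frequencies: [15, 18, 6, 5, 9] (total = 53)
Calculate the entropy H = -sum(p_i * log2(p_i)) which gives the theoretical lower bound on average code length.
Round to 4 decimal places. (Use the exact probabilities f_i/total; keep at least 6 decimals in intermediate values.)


Per-symbol terms -p_i * log2(p_i) with p_i = f_i/53:
  p = 15/53 = 0.283019: log2(p) = -1.821030, -p*log2(p) = 0.515386
  p = 18/53 = 0.339623: log2(p) = -1.557995, -p*log2(p) = 0.529131
  p = 6/53 = 0.113208: log2(p) = -3.142958, -p*log2(p) = 0.355807
  p = 5/53 = 0.094340: log2(p) = -3.405992, -p*log2(p) = 0.321320
  p = 9/53 = 0.169811: log2(p) = -2.557995, -p*log2(p) = 0.434377
H = 0.515386 + 0.529131 + 0.355807 + 0.321320 + 0.434377 = 2.156021

H = 2.156 bits/symbol


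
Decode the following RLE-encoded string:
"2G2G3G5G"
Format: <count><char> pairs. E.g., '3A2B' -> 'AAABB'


Expanding each <count><char> pair:
  2G -> 'GG'
  2G -> 'GG'
  3G -> 'GGG'
  5G -> 'GGGGG'

Decoded = GGGGGGGGGGGG


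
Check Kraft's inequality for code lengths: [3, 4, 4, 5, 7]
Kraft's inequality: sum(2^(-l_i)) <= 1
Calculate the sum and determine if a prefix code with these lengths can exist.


Sum = 2^(-3) + 2^(-4) + 2^(-4) + 2^(-5) + 2^(-7)
    = 0.125 + 0.0625 + 0.0625 + 0.03125 + 0.0078125
    = 37/128 = 0.2890625
Since 0.2890625 <= 1, Kraft's inequality IS satisfied.
A prefix code with these lengths CAN exist.

Kraft sum = 0.2890625. Satisfied.


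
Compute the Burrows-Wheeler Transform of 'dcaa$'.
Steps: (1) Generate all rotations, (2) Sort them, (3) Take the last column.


Rotations (sorted):
  0: $dcaa -> last char: a
  1: a$dca -> last char: a
  2: aa$dc -> last char: c
  3: caa$d -> last char: d
  4: dcaa$ -> last char: $


BWT = aacd$


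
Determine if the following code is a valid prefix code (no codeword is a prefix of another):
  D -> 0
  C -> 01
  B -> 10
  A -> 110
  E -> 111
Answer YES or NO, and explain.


Checking each pair (does one codeword prefix another?):
  D='0' vs C='01': prefix -- VIOLATION

NO -- this is NOT a valid prefix code. D (0) is a prefix of C (01).


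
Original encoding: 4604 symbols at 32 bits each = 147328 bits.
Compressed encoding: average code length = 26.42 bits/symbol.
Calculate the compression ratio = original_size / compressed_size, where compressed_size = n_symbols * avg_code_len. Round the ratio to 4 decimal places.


original_size = n_symbols * orig_bits = 4604 * 32 = 147328 bits
compressed_size = n_symbols * avg_code_len = 4604 * 26.42 = 121637.68 bits
ratio = original_size / compressed_size = 147328 / 121637.68 = 1.2112

Compression ratio = 1.2112


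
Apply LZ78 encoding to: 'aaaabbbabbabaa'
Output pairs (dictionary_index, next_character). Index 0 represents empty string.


LZ78 encoding steps:
Dictionary: {0: ''}
Step 1: w='' (idx 0), next='a' -> output (0, 'a'), add 'a' as idx 1
Step 2: w='a' (idx 1), next='a' -> output (1, 'a'), add 'aa' as idx 2
Step 3: w='a' (idx 1), next='b' -> output (1, 'b'), add 'ab' as idx 3
Step 4: w='' (idx 0), next='b' -> output (0, 'b'), add 'b' as idx 4
Step 5: w='b' (idx 4), next='a' -> output (4, 'a'), add 'ba' as idx 5
Step 6: w='b' (idx 4), next='b' -> output (4, 'b'), add 'bb' as idx 6
Step 7: w='ab' (idx 3), next='a' -> output (3, 'a'), add 'aba' as idx 7
Step 8: w='a' (idx 1), end of input -> output (1, '')


Encoded: [(0, 'a'), (1, 'a'), (1, 'b'), (0, 'b'), (4, 'a'), (4, 'b'), (3, 'a'), (1, '')]


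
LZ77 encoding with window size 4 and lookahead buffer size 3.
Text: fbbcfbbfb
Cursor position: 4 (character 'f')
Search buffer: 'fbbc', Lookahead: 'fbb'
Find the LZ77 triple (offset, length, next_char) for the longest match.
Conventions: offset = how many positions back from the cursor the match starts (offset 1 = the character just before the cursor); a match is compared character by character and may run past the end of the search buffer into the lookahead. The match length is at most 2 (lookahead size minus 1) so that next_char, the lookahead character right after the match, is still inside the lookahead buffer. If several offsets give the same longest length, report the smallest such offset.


Try each offset into the search buffer:
  offset=1 (pos 3, char 'c'): match length 0
  offset=2 (pos 2, char 'b'): match length 0
  offset=3 (pos 1, char 'b'): match length 0
  offset=4 (pos 0, char 'f'): match length 2
Longest match has length 2 at offset 4.
next_char = character at position 4 + 2 = 6 -> 'b'

Best match: offset=4, length=2 (matching 'fb' starting at position 0)
LZ77 triple: (4, 2, 'b')


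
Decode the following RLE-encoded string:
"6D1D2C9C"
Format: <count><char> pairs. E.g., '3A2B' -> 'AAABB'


Expanding each <count><char> pair:
  6D -> 'DDDDDD'
  1D -> 'D'
  2C -> 'CC'
  9C -> 'CCCCCCCCC'

Decoded = DDDDDDDCCCCCCCCCCC


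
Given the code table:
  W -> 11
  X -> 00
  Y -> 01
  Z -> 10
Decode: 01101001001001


Decoding:
01 -> Y
10 -> Z
10 -> Z
01 -> Y
00 -> X
10 -> Z
01 -> Y


Result: YZZYXZY


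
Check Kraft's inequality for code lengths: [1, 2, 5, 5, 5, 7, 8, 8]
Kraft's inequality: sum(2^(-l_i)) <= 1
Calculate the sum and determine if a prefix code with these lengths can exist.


Sum = 2^(-1) + 2^(-2) + 2^(-5) + 2^(-5) + 2^(-5) + 2^(-7) + 2^(-8) + 2^(-8)
    = 0.5 + 0.25 + 0.03125 + 0.03125 + 0.03125 + 0.0078125 + 0.00390625 + 0.00390625
    = 220/256 = 0.859375
Since 0.859375 <= 1, Kraft's inequality IS satisfied.
A prefix code with these lengths CAN exist.

Kraft sum = 0.859375. Satisfied.


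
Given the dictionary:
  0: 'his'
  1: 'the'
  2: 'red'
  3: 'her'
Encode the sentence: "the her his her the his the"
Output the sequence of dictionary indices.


Look up each word in the dictionary:
  'the' -> 1
  'her' -> 3
  'his' -> 0
  'her' -> 3
  'the' -> 1
  'his' -> 0
  'the' -> 1

Encoded: [1, 3, 0, 3, 1, 0, 1]


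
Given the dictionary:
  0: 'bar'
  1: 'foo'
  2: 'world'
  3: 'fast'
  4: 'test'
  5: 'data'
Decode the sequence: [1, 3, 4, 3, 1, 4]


Look up each index in the dictionary:
  1 -> 'foo'
  3 -> 'fast'
  4 -> 'test'
  3 -> 'fast'
  1 -> 'foo'
  4 -> 'test'

Decoded: "foo fast test fast foo test"


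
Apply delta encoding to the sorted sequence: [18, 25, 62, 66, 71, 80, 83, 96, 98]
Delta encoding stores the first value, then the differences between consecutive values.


First value: 18
Deltas:
  25 - 18 = 7
  62 - 25 = 37
  66 - 62 = 4
  71 - 66 = 5
  80 - 71 = 9
  83 - 80 = 3
  96 - 83 = 13
  98 - 96 = 2


Delta encoded: [18, 7, 37, 4, 5, 9, 3, 13, 2]


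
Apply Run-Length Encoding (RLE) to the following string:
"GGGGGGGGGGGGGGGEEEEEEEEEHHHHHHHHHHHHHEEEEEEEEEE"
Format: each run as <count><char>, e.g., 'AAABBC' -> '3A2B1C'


Scanning runs left to right:
  i=0: run of 'G' x 15 -> '15G'
  i=15: run of 'E' x 9 -> '9E'
  i=24: run of 'H' x 13 -> '13H'
  i=37: run of 'E' x 10 -> '10E'

RLE = 15G9E13H10E


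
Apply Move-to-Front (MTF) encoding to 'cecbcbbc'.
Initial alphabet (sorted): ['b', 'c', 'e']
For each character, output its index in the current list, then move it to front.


MTF encoding:
'c': index 1 in ['b', 'c', 'e'] -> ['c', 'b', 'e']
'e': index 2 in ['c', 'b', 'e'] -> ['e', 'c', 'b']
'c': index 1 in ['e', 'c', 'b'] -> ['c', 'e', 'b']
'b': index 2 in ['c', 'e', 'b'] -> ['b', 'c', 'e']
'c': index 1 in ['b', 'c', 'e'] -> ['c', 'b', 'e']
'b': index 1 in ['c', 'b', 'e'] -> ['b', 'c', 'e']
'b': index 0 in ['b', 'c', 'e'] -> ['b', 'c', 'e']
'c': index 1 in ['b', 'c', 'e'] -> ['c', 'b', 'e']


Output: [1, 2, 1, 2, 1, 1, 0, 1]


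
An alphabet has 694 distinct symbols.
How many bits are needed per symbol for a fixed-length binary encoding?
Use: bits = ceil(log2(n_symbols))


log2(694) = 9.4388
Bracket: 2^9 = 512 < 694 <= 2^10 = 1024
So ceil(log2(694)) = 10

bits = ceil(log2(694)) = ceil(9.4388) = 10 bits


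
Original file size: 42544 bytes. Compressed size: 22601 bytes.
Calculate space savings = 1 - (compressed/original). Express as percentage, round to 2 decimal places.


ratio = compressed/original = 22601/42544 = 0.531238
savings = 1 - ratio = 1 - 0.531238 = 0.468762
as a percentage: 0.468762 * 100 = 46.88%

Space savings = 1 - 22601/42544 = 46.88%


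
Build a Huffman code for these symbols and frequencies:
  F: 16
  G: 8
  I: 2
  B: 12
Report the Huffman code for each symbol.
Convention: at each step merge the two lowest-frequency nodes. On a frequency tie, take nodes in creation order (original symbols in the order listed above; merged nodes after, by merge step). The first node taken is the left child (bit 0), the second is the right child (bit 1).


Huffman tree construction:
Step 1: Merge I(2) + G(8) = 10
Step 2: Merge (I+G)(10) + B(12) = 22
Step 3: Merge F(16) + ((I+G)+B)(22) = 38
Read each symbol's code off the tree from the root (left child = 0, right child = 1).

Codes:
  F: 0 (length 1)
  G: 101 (length 3)
  I: 100 (length 3)
  B: 11 (length 2)
Average code length: 70/38 = 1.8421 bits/symbol


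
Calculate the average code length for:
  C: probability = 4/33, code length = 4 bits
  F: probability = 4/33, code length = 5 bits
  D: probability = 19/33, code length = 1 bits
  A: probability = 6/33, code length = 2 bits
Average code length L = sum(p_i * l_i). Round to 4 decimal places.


Weighted contributions p_i * l_i:
  C: (4/33) * 4 = 16/33
  F: (4/33) * 5 = 20/33
  D: (19/33) * 1 = 19/33
  A: (6/33) * 2 = 12/33
Sum = (16 + 20 + 19 + 12)/33 = 67/33

L = 67/33 = 2.0303 bits/symbol


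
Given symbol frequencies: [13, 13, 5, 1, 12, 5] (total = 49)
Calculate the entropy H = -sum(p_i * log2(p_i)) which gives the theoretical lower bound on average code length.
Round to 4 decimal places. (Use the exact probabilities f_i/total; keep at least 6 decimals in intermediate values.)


Per-symbol terms -p_i * log2(p_i) with p_i = f_i/49:
  p = 13/49 = 0.265306: log2(p) = -1.914270, -p*log2(p) = 0.507868
  p = 13/49 = 0.265306: log2(p) = -1.914270, -p*log2(p) = 0.507868
  p = 5/49 = 0.102041: log2(p) = -3.292782, -p*log2(p) = 0.335998
  p = 1/49 = 0.020408: log2(p) = -5.614710, -p*log2(p) = 0.114586
  p = 12/49 = 0.244898: log2(p) = -2.029747, -p*log2(p) = 0.497081
  p = 5/49 = 0.102041: log2(p) = -3.292782, -p*log2(p) = 0.335998
H = 0.507868 + 0.507868 + 0.335998 + 0.114586 + 0.497081 + 0.335998 = 2.299399

H = 2.2994 bits/symbol


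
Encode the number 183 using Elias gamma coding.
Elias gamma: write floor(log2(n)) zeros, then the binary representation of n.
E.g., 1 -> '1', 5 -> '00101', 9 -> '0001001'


num_bits = floor(log2(183)) + 1 = 8
leading_zeros = num_bits - 1 = 7
binary(183) = 10110111

Elias gamma(183) = '0000000' + '10110111' = 000000010110111 (15 bits)


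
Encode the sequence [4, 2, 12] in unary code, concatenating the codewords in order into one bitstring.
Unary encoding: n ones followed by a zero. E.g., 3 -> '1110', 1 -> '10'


Encode each number as n ones followed by a terminating 0:
  4 -> 11110 (5 bits)
  2 -> 110 (3 bits)
  12 -> 1111111111110 (13 bits)
Total length = 5 + 3 + 13 = 21 bits.

Unary([4, 2, 12]) = 111101101111111111110 (21 bits)


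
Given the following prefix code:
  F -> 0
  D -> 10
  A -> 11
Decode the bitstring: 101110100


Decoding step by step:
Bits 10 -> D
Bits 11 -> A
Bits 10 -> D
Bits 10 -> D
Bits 0 -> F


Decoded message: DADDF


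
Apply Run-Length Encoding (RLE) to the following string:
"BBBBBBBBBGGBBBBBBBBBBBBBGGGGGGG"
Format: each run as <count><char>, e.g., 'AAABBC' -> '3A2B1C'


Scanning runs left to right:
  i=0: run of 'B' x 9 -> '9B'
  i=9: run of 'G' x 2 -> '2G'
  i=11: run of 'B' x 13 -> '13B'
  i=24: run of 'G' x 7 -> '7G'

RLE = 9B2G13B7G


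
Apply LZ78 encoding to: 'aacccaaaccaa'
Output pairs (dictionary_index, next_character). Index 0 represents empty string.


LZ78 encoding steps:
Dictionary: {0: ''}
Step 1: w='' (idx 0), next='a' -> output (0, 'a'), add 'a' as idx 1
Step 2: w='a' (idx 1), next='c' -> output (1, 'c'), add 'ac' as idx 2
Step 3: w='' (idx 0), next='c' -> output (0, 'c'), add 'c' as idx 3
Step 4: w='c' (idx 3), next='a' -> output (3, 'a'), add 'ca' as idx 4
Step 5: w='a' (idx 1), next='a' -> output (1, 'a'), add 'aa' as idx 5
Step 6: w='c' (idx 3), next='c' -> output (3, 'c'), add 'cc' as idx 6
Step 7: w='aa' (idx 5), end of input -> output (5, '')


Encoded: [(0, 'a'), (1, 'c'), (0, 'c'), (3, 'a'), (1, 'a'), (3, 'c'), (5, '')]


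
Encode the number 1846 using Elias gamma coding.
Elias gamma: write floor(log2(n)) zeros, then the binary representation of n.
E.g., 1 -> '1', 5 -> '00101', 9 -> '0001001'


num_bits = floor(log2(1846)) + 1 = 11
leading_zeros = num_bits - 1 = 10
binary(1846) = 11100110110

Elias gamma(1846) = '0000000000' + '11100110110' = 000000000011100110110 (21 bits)


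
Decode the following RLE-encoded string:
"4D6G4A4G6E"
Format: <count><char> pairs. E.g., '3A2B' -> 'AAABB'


Expanding each <count><char> pair:
  4D -> 'DDDD'
  6G -> 'GGGGGG'
  4A -> 'AAAA'
  4G -> 'GGGG'
  6E -> 'EEEEEE'

Decoded = DDDDGGGGGGAAAAGGGGEEEEEE


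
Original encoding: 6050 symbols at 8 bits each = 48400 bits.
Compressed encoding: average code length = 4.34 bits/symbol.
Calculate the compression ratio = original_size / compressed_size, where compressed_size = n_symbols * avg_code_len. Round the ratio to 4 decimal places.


original_size = n_symbols * orig_bits = 6050 * 8 = 48400 bits
compressed_size = n_symbols * avg_code_len = 6050 * 4.34 = 26257.0 bits
ratio = original_size / compressed_size = 48400 / 26257.0 = 1.8433

Compression ratio = 1.8433


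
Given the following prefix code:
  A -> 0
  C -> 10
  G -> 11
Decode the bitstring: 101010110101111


Decoding step by step:
Bits 10 -> C
Bits 10 -> C
Bits 10 -> C
Bits 11 -> G
Bits 0 -> A
Bits 10 -> C
Bits 11 -> G
Bits 11 -> G


Decoded message: CCCGACGG


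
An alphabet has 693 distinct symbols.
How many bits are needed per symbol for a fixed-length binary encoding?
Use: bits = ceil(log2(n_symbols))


log2(693) = 9.4367
Bracket: 2^9 = 512 < 693 <= 2^10 = 1024
So ceil(log2(693)) = 10

bits = ceil(log2(693)) = ceil(9.4367) = 10 bits


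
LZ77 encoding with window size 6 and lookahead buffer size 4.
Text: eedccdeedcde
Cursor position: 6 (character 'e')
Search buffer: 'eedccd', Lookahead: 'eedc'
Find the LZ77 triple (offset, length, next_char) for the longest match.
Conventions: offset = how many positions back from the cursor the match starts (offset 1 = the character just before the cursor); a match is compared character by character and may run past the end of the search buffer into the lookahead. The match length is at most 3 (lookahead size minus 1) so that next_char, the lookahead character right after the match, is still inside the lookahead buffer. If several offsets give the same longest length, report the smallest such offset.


Try each offset into the search buffer:
  offset=1 (pos 5, char 'd'): match length 0
  offset=2 (pos 4, char 'c'): match length 0
  offset=3 (pos 3, char 'c'): match length 0
  offset=4 (pos 2, char 'd'): match length 0
  offset=5 (pos 1, char 'e'): match length 1
  offset=6 (pos 0, char 'e'): match length 3
Longest match has length 3 at offset 6.
next_char = character at position 6 + 3 = 9 -> 'c'

Best match: offset=6, length=3 (matching 'eed' starting at position 0)
LZ77 triple: (6, 3, 'c')


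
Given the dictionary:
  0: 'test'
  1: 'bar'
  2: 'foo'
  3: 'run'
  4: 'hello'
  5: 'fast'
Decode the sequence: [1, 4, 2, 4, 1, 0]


Look up each index in the dictionary:
  1 -> 'bar'
  4 -> 'hello'
  2 -> 'foo'
  4 -> 'hello'
  1 -> 'bar'
  0 -> 'test'

Decoded: "bar hello foo hello bar test"


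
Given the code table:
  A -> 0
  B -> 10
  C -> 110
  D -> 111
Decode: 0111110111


Decoding:
0 -> A
111 -> D
110 -> C
111 -> D


Result: ADCD


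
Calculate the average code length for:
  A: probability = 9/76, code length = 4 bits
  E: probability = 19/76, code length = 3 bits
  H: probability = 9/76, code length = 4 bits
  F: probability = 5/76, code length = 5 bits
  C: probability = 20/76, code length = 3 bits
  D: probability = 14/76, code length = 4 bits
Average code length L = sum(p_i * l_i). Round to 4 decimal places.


Weighted contributions p_i * l_i:
  A: (9/76) * 4 = 36/76
  E: (19/76) * 3 = 57/76
  H: (9/76) * 4 = 36/76
  F: (5/76) * 5 = 25/76
  C: (20/76) * 3 = 60/76
  D: (14/76) * 4 = 56/76
Sum = (36 + 57 + 36 + 25 + 60 + 56)/76 = 270/76

L = 270/76 = 3.5526 bits/symbol


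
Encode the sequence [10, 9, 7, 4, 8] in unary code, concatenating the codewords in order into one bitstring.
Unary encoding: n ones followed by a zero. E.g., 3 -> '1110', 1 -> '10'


Encode each number as n ones followed by a terminating 0:
  10 -> 11111111110 (11 bits)
  9 -> 1111111110 (10 bits)
  7 -> 11111110 (8 bits)
  4 -> 11110 (5 bits)
  8 -> 111111110 (9 bits)
Total length = 11 + 10 + 8 + 5 + 9 = 43 bits.

Unary([10, 9, 7, 4, 8]) = 1111111111011111111101111111011110111111110 (43 bits)


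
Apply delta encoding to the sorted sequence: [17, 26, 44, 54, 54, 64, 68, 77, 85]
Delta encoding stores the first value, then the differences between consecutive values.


First value: 17
Deltas:
  26 - 17 = 9
  44 - 26 = 18
  54 - 44 = 10
  54 - 54 = 0
  64 - 54 = 10
  68 - 64 = 4
  77 - 68 = 9
  85 - 77 = 8


Delta encoded: [17, 9, 18, 10, 0, 10, 4, 9, 8]


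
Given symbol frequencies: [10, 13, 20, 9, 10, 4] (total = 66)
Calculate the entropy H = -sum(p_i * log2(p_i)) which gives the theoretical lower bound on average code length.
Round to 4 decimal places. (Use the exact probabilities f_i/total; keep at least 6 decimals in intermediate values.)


Per-symbol terms -p_i * log2(p_i) with p_i = f_i/66:
  p = 10/66 = 0.151515: log2(p) = -2.722466, -p*log2(p) = 0.412495
  p = 13/66 = 0.196970: log2(p) = -2.343954, -p*log2(p) = 0.461688
  p = 20/66 = 0.303030: log2(p) = -1.722466, -p*log2(p) = 0.521959
  p = 9/66 = 0.136364: log2(p) = -2.874469, -p*log2(p) = 0.391973
  p = 10/66 = 0.151515: log2(p) = -2.722466, -p*log2(p) = 0.412495
  p = 4/66 = 0.060606: log2(p) = -4.044394, -p*log2(p) = 0.245115
H = 0.412495 + 0.461688 + 0.521959 + 0.391973 + 0.412495 + 0.245115 = 2.445725

H = 2.4457 bits/symbol


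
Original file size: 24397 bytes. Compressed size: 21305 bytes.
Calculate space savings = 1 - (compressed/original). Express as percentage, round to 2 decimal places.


ratio = compressed/original = 21305/24397 = 0.873263
savings = 1 - ratio = 1 - 0.873263 = 0.126737
as a percentage: 0.126737 * 100 = 12.67%

Space savings = 1 - 21305/24397 = 12.67%


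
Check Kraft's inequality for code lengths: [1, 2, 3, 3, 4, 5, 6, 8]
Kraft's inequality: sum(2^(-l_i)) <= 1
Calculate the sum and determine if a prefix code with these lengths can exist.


Sum = 2^(-1) + 2^(-2) + 2^(-3) + 2^(-3) + 2^(-4) + 2^(-5) + 2^(-6) + 2^(-8)
    = 0.5 + 0.25 + 0.125 + 0.125 + 0.0625 + 0.03125 + 0.015625 + 0.00390625
    = 285/256 = 1.11328125
Since 1.11328125 > 1, Kraft's inequality is NOT satisfied.
A prefix code with these lengths CANNOT exist.

Kraft sum = 1.11328125. Not satisfied.
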